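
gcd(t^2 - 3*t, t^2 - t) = t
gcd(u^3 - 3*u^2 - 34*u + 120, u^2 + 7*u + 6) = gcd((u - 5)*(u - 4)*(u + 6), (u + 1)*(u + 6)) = u + 6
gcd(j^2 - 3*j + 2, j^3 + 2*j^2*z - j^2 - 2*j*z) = j - 1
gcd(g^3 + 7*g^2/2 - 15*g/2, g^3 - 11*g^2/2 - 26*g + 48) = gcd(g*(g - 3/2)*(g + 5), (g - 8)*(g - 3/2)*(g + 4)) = g - 3/2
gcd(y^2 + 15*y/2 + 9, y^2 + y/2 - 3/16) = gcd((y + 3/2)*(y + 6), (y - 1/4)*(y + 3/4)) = 1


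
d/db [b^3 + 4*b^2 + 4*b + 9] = 3*b^2 + 8*b + 4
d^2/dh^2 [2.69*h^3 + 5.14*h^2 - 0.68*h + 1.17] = 16.14*h + 10.28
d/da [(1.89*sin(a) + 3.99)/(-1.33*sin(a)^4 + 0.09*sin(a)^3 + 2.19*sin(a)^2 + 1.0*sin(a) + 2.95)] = (7.5411*sin(a)^4 + 20.8866*sin(a)^3 - 5.2164*sin(a)^2 - 17.4762*sin(a) + 1.5855)*cos(a)/(1.7689*sin(a)^8 - 0.2394*sin(a)^7 - 5.8173*sin(a)^6 - 2.2658*sin(a)^5 - 2.8709*sin(a)^4 + 4.911*sin(a)^3 + 13.921*sin(a)^2 + 5.9*sin(a) + 8.7025)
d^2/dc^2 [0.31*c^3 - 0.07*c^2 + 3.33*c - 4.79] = 1.86*c - 0.14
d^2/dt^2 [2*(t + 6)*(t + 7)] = 4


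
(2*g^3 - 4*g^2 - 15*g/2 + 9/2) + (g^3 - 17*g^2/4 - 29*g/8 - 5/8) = 3*g^3 - 33*g^2/4 - 89*g/8 + 31/8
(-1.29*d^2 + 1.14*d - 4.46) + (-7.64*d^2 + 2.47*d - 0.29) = -8.93*d^2 + 3.61*d - 4.75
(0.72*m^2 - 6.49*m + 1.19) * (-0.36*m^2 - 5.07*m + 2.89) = -0.2592*m^4 - 1.314*m^3 + 34.5567*m^2 - 24.7894*m + 3.4391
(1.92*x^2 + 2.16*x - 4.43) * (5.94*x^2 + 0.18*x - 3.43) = 11.4048*x^4 + 13.176*x^3 - 32.511*x^2 - 8.2062*x + 15.1949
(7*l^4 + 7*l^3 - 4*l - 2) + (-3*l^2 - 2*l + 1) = 7*l^4 + 7*l^3 - 3*l^2 - 6*l - 1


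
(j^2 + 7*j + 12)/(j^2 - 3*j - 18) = (j + 4)/(j - 6)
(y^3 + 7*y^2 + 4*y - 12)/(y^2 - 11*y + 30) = (y^3 + 7*y^2 + 4*y - 12)/(y^2 - 11*y + 30)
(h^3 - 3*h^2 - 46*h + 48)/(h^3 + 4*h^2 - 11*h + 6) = (h - 8)/(h - 1)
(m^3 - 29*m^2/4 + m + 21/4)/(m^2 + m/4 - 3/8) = 2*(m^2 - 8*m + 7)/(2*m - 1)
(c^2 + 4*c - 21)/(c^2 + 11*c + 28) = (c - 3)/(c + 4)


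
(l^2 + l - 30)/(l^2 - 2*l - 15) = (l + 6)/(l + 3)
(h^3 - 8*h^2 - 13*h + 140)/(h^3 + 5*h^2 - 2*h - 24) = (h^2 - 12*h + 35)/(h^2 + h - 6)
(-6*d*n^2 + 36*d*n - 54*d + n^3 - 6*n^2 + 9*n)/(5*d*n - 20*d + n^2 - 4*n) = (-6*d*n^2 + 36*d*n - 54*d + n^3 - 6*n^2 + 9*n)/(5*d*n - 20*d + n^2 - 4*n)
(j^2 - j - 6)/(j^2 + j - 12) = (j + 2)/(j + 4)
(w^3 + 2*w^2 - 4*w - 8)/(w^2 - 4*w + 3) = (w^3 + 2*w^2 - 4*w - 8)/(w^2 - 4*w + 3)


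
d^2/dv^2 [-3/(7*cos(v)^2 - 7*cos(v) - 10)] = 21*(-28*sin(v)^4 + 61*sin(v)^2 - 65*cos(v)/4 + 21*cos(3*v)/4 + 1)/(7*sin(v)^2 + 7*cos(v) + 3)^3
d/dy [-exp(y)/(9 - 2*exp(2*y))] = (-2*exp(2*y) - 9)*exp(y)/(4*exp(4*y) - 36*exp(2*y) + 81)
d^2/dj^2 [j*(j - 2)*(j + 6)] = 6*j + 8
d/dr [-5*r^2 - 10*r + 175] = -10*r - 10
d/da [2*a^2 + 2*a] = 4*a + 2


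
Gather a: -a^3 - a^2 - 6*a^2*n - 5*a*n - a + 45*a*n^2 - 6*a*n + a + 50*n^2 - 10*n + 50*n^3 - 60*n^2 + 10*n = -a^3 + a^2*(-6*n - 1) + a*(45*n^2 - 11*n) + 50*n^3 - 10*n^2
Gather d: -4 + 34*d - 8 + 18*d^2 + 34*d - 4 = 18*d^2 + 68*d - 16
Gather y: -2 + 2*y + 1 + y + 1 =3*y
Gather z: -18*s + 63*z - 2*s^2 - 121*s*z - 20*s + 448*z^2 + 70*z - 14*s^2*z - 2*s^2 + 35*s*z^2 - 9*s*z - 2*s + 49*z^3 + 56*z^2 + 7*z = -4*s^2 - 40*s + 49*z^3 + z^2*(35*s + 504) + z*(-14*s^2 - 130*s + 140)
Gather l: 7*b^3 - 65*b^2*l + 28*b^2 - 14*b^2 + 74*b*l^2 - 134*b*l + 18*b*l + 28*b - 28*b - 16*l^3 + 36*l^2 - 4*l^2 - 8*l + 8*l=7*b^3 + 14*b^2 - 16*l^3 + l^2*(74*b + 32) + l*(-65*b^2 - 116*b)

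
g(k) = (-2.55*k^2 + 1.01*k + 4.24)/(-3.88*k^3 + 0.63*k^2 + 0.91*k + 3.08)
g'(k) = (1.01 - 5.1*k)/(-3.88*k^3 + 0.63*k^2 + 0.91*k + 3.08) + (-2.55*k^2 + 1.01*k + 4.24)*(11.64*k^2 - 1.26*k - 0.91)/(-3.88*k^3 + 0.63*k^2 + 0.91*k + 3.08)^2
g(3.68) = 0.15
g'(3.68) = -0.03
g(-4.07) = -0.16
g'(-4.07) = -0.03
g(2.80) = 0.17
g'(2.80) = -0.02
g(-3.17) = -0.19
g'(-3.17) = -0.04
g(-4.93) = -0.13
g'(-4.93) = -0.02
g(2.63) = 0.18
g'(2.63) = -0.02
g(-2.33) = -0.22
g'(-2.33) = -0.03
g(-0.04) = 1.38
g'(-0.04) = 0.02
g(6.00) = 0.10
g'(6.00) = -0.01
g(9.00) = 0.07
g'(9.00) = -0.01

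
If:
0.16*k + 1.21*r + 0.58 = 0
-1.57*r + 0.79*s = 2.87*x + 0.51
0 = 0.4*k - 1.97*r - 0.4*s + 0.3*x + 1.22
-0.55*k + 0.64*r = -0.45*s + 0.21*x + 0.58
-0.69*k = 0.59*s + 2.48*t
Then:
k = -9.33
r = 0.75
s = -13.15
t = 5.72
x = -4.21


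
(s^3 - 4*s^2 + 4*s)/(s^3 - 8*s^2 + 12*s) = (s - 2)/(s - 6)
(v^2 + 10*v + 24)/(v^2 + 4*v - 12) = (v + 4)/(v - 2)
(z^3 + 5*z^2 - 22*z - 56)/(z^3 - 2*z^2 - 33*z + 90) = (z^3 + 5*z^2 - 22*z - 56)/(z^3 - 2*z^2 - 33*z + 90)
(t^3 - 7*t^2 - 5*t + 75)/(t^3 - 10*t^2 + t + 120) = (t - 5)/(t - 8)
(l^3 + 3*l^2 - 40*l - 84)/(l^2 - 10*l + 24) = (l^2 + 9*l + 14)/(l - 4)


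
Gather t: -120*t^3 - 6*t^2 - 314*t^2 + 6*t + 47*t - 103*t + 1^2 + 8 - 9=-120*t^3 - 320*t^2 - 50*t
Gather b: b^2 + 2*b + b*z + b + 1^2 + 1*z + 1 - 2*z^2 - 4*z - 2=b^2 + b*(z + 3) - 2*z^2 - 3*z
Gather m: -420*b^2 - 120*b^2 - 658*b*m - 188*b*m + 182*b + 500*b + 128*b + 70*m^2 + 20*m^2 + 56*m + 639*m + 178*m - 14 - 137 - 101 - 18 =-540*b^2 + 810*b + 90*m^2 + m*(873 - 846*b) - 270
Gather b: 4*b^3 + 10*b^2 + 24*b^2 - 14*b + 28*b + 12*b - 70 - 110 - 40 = 4*b^3 + 34*b^2 + 26*b - 220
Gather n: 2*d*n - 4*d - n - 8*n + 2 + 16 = -4*d + n*(2*d - 9) + 18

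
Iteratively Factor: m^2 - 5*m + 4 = (m - 1)*(m - 4)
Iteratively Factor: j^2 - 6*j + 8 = (j - 4)*(j - 2)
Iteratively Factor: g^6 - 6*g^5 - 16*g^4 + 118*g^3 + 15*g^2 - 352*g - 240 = (g - 5)*(g^5 - g^4 - 21*g^3 + 13*g^2 + 80*g + 48) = (g - 5)*(g + 4)*(g^4 - 5*g^3 - g^2 + 17*g + 12) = (g - 5)*(g + 1)*(g + 4)*(g^3 - 6*g^2 + 5*g + 12) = (g - 5)*(g - 4)*(g + 1)*(g + 4)*(g^2 - 2*g - 3) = (g - 5)*(g - 4)*(g + 1)^2*(g + 4)*(g - 3)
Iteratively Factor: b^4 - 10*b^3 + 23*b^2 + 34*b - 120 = (b + 2)*(b^3 - 12*b^2 + 47*b - 60) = (b - 3)*(b + 2)*(b^2 - 9*b + 20) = (b - 4)*(b - 3)*(b + 2)*(b - 5)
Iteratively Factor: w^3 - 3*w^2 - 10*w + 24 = (w - 2)*(w^2 - w - 12) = (w - 2)*(w + 3)*(w - 4)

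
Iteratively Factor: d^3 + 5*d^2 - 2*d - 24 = (d + 3)*(d^2 + 2*d - 8) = (d + 3)*(d + 4)*(d - 2)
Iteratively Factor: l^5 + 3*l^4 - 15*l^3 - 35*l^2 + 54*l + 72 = (l - 2)*(l^4 + 5*l^3 - 5*l^2 - 45*l - 36) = (l - 3)*(l - 2)*(l^3 + 8*l^2 + 19*l + 12) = (l - 3)*(l - 2)*(l + 4)*(l^2 + 4*l + 3) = (l - 3)*(l - 2)*(l + 1)*(l + 4)*(l + 3)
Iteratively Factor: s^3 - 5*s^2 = (s)*(s^2 - 5*s) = s*(s - 5)*(s)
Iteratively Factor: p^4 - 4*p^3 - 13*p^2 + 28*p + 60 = (p + 2)*(p^3 - 6*p^2 - p + 30) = (p - 3)*(p + 2)*(p^2 - 3*p - 10) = (p - 5)*(p - 3)*(p + 2)*(p + 2)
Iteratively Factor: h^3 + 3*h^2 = (h)*(h^2 + 3*h) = h^2*(h + 3)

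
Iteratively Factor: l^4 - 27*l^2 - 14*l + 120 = (l + 3)*(l^3 - 3*l^2 - 18*l + 40) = (l - 5)*(l + 3)*(l^2 + 2*l - 8) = (l - 5)*(l + 3)*(l + 4)*(l - 2)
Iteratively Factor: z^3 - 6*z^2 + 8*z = (z - 2)*(z^2 - 4*z) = (z - 4)*(z - 2)*(z)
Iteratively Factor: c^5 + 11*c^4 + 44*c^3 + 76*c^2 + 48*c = (c + 4)*(c^4 + 7*c^3 + 16*c^2 + 12*c) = (c + 2)*(c + 4)*(c^3 + 5*c^2 + 6*c) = (c + 2)*(c + 3)*(c + 4)*(c^2 + 2*c) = c*(c + 2)*(c + 3)*(c + 4)*(c + 2)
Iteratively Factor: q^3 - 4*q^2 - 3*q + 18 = (q - 3)*(q^2 - q - 6) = (q - 3)*(q + 2)*(q - 3)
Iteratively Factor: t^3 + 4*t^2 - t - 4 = (t - 1)*(t^2 + 5*t + 4) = (t - 1)*(t + 1)*(t + 4)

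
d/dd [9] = 0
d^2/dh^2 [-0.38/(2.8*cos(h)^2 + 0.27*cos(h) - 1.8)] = (11.9168*(1 - cos(h)^2)^2 + 0.86184*cos(h)^3 + 13.646902*cos(h)^2 - 1.539*cos(h) - 15.802604)/(2.8*cos(h)^2 + 0.27*cos(h) - 1.8)^3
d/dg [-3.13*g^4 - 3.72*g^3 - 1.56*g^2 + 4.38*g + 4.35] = -12.52*g^3 - 11.16*g^2 - 3.12*g + 4.38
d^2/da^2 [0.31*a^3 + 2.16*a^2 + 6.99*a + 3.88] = 1.86*a + 4.32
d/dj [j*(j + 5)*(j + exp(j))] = j*(j + 5)*(exp(j) + 1) + j*(j + exp(j)) + (j + 5)*(j + exp(j))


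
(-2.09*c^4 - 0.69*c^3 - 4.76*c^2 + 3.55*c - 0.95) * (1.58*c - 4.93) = -3.3022*c^5 + 9.2135*c^4 - 4.1191*c^3 + 29.0758*c^2 - 19.0025*c + 4.6835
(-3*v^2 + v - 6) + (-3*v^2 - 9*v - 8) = -6*v^2 - 8*v - 14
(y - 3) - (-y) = 2*y - 3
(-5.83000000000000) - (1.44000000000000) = -7.27000000000000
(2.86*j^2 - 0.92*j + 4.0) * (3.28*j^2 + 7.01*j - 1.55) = 9.3808*j^4 + 17.031*j^3 + 2.2378*j^2 + 29.466*j - 6.2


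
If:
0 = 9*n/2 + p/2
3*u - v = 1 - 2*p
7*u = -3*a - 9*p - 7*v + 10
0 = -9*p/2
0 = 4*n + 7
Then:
No Solution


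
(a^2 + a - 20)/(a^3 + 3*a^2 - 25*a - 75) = (a - 4)/(a^2 - 2*a - 15)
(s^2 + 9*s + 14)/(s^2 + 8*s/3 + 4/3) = 3*(s + 7)/(3*s + 2)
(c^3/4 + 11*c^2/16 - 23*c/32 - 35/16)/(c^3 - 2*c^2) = (8*c^3 + 22*c^2 - 23*c - 70)/(32*c^2*(c - 2))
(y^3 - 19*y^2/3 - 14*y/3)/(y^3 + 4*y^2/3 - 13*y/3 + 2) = y*(3*y^2 - 19*y - 14)/(3*y^3 + 4*y^2 - 13*y + 6)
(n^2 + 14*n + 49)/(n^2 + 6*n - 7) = (n + 7)/(n - 1)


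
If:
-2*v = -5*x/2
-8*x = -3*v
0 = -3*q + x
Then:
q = 0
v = 0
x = 0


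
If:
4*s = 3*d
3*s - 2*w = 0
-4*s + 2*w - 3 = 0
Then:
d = -4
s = -3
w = -9/2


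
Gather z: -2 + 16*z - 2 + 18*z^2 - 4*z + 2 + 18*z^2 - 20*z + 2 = 36*z^2 - 8*z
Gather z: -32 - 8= -40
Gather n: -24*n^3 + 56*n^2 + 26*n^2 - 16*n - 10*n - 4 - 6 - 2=-24*n^3 + 82*n^2 - 26*n - 12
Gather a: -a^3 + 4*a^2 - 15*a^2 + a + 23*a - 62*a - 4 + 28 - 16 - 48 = -a^3 - 11*a^2 - 38*a - 40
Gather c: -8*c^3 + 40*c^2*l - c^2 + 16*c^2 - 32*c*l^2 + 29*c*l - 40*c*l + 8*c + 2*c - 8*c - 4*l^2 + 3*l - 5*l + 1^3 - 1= -8*c^3 + c^2*(40*l + 15) + c*(-32*l^2 - 11*l + 2) - 4*l^2 - 2*l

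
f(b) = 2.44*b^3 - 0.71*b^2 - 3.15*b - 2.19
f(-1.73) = -11.50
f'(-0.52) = -0.43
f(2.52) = 24.41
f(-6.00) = -535.89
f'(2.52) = 39.76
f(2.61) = 28.13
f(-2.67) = -45.28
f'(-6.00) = 268.89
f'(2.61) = 43.01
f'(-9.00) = 602.55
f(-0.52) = -1.09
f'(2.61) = 43.01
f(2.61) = 28.13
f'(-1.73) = 21.21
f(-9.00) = -1810.11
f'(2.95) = 56.36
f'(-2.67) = 52.82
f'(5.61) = 219.26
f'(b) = 7.32*b^2 - 1.42*b - 3.15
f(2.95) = 44.98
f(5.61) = 388.60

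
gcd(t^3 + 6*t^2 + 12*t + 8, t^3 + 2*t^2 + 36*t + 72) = t + 2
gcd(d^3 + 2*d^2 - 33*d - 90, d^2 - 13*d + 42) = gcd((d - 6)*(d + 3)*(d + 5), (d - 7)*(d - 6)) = d - 6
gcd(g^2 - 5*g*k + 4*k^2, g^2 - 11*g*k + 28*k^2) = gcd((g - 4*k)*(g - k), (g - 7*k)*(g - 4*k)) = g - 4*k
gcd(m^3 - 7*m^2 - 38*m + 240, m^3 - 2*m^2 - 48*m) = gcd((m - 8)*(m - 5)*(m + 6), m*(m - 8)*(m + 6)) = m^2 - 2*m - 48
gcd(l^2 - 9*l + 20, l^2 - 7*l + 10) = l - 5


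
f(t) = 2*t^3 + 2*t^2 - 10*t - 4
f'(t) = 6*t^2 + 4*t - 10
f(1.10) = -9.92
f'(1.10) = 1.66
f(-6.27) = -355.66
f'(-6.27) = 200.80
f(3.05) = 40.85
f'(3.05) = 58.02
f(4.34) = 153.76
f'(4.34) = 120.37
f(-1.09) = 6.69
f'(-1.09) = -7.23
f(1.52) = -7.56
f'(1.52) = 9.94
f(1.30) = -9.23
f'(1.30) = 5.34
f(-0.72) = 3.49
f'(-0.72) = -9.77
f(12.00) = 3620.00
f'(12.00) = 902.00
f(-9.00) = -1210.00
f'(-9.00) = 440.00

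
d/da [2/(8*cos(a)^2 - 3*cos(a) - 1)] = 2*(16*cos(a) - 3)*sin(a)/(-8*cos(a)^2 + 3*cos(a) + 1)^2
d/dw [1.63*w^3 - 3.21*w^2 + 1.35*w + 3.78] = 4.89*w^2 - 6.42*w + 1.35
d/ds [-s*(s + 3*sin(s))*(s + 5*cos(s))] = s*(s + 3*sin(s))*(5*sin(s) - 1) - s*(s + 5*cos(s))*(3*cos(s) + 1) - (s + 3*sin(s))*(s + 5*cos(s))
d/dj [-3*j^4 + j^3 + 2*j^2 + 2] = j*(-12*j^2 + 3*j + 4)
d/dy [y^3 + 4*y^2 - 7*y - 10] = 3*y^2 + 8*y - 7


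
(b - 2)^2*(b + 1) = b^3 - 3*b^2 + 4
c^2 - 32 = (c - 4*sqrt(2))*(c + 4*sqrt(2))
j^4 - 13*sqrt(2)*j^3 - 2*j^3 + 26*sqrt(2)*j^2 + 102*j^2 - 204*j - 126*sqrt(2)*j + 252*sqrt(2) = (j - 2)*(j - 7*sqrt(2))*(j - 3*sqrt(2))^2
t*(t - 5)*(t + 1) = t^3 - 4*t^2 - 5*t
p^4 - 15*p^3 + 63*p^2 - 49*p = p*(p - 7)^2*(p - 1)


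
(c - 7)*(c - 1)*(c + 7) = c^3 - c^2 - 49*c + 49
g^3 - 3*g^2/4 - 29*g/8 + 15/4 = (g - 3/2)*(g - 5/4)*(g + 2)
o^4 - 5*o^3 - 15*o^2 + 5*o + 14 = (o - 7)*(o - 1)*(o + 1)*(o + 2)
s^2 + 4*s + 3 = (s + 1)*(s + 3)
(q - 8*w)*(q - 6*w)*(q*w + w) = q^3*w - 14*q^2*w^2 + q^2*w + 48*q*w^3 - 14*q*w^2 + 48*w^3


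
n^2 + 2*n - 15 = (n - 3)*(n + 5)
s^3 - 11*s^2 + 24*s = s*(s - 8)*(s - 3)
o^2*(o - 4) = o^3 - 4*o^2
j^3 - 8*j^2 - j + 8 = (j - 8)*(j - 1)*(j + 1)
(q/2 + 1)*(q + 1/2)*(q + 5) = q^3/2 + 15*q^2/4 + 27*q/4 + 5/2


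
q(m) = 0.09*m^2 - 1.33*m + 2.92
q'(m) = 0.18*m - 1.33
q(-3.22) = 8.14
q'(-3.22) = -1.91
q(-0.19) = 3.18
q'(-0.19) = -1.36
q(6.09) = -1.84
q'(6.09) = -0.23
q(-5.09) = 12.02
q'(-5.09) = -2.25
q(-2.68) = 7.13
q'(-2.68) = -1.81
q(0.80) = 1.91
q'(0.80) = -1.19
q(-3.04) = 7.79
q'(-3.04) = -1.88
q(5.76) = -1.75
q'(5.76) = -0.29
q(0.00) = 2.92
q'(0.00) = -1.33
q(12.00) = -0.08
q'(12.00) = 0.83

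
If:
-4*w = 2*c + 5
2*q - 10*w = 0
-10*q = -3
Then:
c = -131/50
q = 3/10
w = 3/50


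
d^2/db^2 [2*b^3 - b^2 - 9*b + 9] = 12*b - 2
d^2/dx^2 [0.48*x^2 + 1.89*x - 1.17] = 0.960000000000000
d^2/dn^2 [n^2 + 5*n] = 2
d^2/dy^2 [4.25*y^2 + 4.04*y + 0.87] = 8.50000000000000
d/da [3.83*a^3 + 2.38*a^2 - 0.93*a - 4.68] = 11.49*a^2 + 4.76*a - 0.93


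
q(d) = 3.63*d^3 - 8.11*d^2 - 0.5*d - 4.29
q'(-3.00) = 146.17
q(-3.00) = -173.79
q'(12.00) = 1373.02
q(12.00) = 5094.51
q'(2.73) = 36.38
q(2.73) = 7.76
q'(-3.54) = 193.39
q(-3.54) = -265.18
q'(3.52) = 77.34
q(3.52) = 51.78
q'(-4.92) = 342.91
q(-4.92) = -630.46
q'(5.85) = 277.30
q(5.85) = 441.97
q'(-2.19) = 87.25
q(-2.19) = -80.22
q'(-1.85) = 66.78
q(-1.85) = -54.11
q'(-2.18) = 86.61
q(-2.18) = -79.35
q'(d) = 10.89*d^2 - 16.22*d - 0.5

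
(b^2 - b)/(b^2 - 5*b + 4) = b/(b - 4)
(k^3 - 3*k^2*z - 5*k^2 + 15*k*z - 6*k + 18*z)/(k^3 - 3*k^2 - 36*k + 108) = (k^2 - 3*k*z + k - 3*z)/(k^2 + 3*k - 18)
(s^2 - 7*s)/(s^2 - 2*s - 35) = s/(s + 5)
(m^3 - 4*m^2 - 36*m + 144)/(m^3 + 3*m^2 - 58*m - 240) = (m^2 - 10*m + 24)/(m^2 - 3*m - 40)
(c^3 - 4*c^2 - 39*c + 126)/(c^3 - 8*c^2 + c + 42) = (c + 6)/(c + 2)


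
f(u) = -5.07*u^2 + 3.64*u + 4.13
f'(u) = 3.64 - 10.14*u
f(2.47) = -17.81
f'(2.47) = -21.41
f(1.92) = -7.57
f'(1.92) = -15.83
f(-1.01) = -4.72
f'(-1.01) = 13.88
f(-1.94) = -22.01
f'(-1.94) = 23.31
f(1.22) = 1.02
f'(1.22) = -8.73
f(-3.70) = -78.75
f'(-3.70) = 41.16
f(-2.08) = -25.38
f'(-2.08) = 24.73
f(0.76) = 3.97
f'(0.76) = -4.07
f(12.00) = -682.27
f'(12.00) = -118.04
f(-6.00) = -200.23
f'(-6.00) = 64.48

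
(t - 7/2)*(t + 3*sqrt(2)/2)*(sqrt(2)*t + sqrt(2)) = sqrt(2)*t^3 - 5*sqrt(2)*t^2/2 + 3*t^2 - 15*t/2 - 7*sqrt(2)*t/2 - 21/2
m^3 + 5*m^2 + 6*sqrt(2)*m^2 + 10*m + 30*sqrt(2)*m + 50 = (m + 5)*(m + sqrt(2))*(m + 5*sqrt(2))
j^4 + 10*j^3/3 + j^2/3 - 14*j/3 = j*(j - 1)*(j + 2)*(j + 7/3)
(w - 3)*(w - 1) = w^2 - 4*w + 3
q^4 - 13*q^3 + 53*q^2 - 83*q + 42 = (q - 7)*(q - 3)*(q - 2)*(q - 1)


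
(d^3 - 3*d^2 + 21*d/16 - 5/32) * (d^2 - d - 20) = d^5 - 4*d^4 - 251*d^3/16 + 1873*d^2/32 - 835*d/32 + 25/8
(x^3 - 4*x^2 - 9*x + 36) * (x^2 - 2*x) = x^5 - 6*x^4 - x^3 + 54*x^2 - 72*x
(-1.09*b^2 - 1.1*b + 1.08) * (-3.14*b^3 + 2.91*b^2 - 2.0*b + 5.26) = 3.4226*b^5 + 0.2821*b^4 - 4.4122*b^3 - 0.3906*b^2 - 7.946*b + 5.6808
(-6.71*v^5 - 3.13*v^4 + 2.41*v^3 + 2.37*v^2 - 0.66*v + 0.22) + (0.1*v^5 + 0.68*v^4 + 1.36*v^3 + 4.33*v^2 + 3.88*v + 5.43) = -6.61*v^5 - 2.45*v^4 + 3.77*v^3 + 6.7*v^2 + 3.22*v + 5.65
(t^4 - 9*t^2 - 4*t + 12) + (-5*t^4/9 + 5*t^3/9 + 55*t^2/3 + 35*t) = 4*t^4/9 + 5*t^3/9 + 28*t^2/3 + 31*t + 12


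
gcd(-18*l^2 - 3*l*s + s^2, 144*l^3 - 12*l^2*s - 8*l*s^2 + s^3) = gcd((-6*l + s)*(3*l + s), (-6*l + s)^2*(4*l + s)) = -6*l + s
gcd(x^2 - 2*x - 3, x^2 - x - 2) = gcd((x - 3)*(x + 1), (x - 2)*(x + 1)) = x + 1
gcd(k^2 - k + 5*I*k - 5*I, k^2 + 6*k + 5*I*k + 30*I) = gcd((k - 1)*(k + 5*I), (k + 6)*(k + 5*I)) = k + 5*I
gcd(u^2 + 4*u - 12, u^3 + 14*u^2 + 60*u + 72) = u + 6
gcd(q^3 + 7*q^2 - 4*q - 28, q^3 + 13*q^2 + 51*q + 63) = q + 7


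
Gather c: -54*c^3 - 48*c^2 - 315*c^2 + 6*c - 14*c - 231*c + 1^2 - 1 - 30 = -54*c^3 - 363*c^2 - 239*c - 30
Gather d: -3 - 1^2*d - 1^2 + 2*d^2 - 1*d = 2*d^2 - 2*d - 4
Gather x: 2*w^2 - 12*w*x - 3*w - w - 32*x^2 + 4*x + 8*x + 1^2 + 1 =2*w^2 - 4*w - 32*x^2 + x*(12 - 12*w) + 2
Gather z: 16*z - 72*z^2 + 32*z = -72*z^2 + 48*z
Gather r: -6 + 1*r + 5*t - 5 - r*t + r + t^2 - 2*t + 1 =r*(2 - t) + t^2 + 3*t - 10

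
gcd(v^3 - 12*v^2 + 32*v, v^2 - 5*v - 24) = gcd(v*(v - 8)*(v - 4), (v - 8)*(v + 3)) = v - 8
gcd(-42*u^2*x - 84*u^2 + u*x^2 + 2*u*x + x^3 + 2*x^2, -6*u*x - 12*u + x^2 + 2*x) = -6*u*x - 12*u + x^2 + 2*x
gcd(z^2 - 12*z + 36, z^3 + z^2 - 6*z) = 1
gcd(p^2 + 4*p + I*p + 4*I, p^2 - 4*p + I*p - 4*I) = p + I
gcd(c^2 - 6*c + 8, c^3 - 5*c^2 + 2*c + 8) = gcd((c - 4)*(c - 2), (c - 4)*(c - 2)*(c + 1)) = c^2 - 6*c + 8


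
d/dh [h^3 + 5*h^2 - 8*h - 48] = 3*h^2 + 10*h - 8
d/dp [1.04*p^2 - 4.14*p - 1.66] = 2.08*p - 4.14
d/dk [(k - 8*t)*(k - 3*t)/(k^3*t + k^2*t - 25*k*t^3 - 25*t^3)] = (-(k - 8*t)*(k - 3*t)*(3*k^2 + 2*k - 25*t^2) + (2*k - 11*t)*(k^3 + k^2 - 25*k*t^2 - 25*t^2))/(t*(k^3 + k^2 - 25*k*t^2 - 25*t^2)^2)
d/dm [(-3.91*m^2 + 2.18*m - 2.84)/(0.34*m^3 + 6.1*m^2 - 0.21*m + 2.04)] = (1.3294*m^4 - 1.4824*m^3 - 9.5801*m^2 + 18.6952*m + 3.8508)/(0.1156*m^6 + 4.148*m^5 + 37.0672*m^4 - 1.1748*m^3 + 24.9321*m^2 - 0.8568*m + 4.1616)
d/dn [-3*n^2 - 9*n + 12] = -6*n - 9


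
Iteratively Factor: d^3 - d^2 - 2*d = (d - 2)*(d^2 + d) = (d - 2)*(d + 1)*(d)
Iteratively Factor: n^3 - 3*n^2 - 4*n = (n - 4)*(n^2 + n) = n*(n - 4)*(n + 1)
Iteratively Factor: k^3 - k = (k + 1)*(k^2 - k) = (k - 1)*(k + 1)*(k)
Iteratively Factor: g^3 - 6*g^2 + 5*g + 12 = (g + 1)*(g^2 - 7*g + 12) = (g - 4)*(g + 1)*(g - 3)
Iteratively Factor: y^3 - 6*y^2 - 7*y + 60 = (y - 4)*(y^2 - 2*y - 15) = (y - 5)*(y - 4)*(y + 3)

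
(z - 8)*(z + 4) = z^2 - 4*z - 32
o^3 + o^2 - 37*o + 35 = (o - 5)*(o - 1)*(o + 7)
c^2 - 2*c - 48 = (c - 8)*(c + 6)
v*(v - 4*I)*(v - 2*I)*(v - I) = v^4 - 7*I*v^3 - 14*v^2 + 8*I*v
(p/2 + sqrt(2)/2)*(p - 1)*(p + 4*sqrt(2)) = p^3/2 - p^2/2 + 5*sqrt(2)*p^2/2 - 5*sqrt(2)*p/2 + 4*p - 4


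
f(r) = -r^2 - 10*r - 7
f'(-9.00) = 8.00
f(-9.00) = 2.00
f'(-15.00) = 20.00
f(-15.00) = -82.00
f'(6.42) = -22.84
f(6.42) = -112.42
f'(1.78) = -13.56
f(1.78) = -27.97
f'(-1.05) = -7.90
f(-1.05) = 2.40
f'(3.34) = -16.68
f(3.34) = -51.56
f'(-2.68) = -4.64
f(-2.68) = 12.62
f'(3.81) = -17.62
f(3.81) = -59.62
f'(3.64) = -17.28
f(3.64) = -56.65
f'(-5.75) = 1.50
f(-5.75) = 17.44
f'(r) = -2*r - 10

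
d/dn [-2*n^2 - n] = -4*n - 1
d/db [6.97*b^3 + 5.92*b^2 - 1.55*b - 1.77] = 20.91*b^2 + 11.84*b - 1.55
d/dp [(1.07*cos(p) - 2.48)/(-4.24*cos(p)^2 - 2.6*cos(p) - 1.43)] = (-4.5368*cos(p)^2 + 21.0304*cos(p) + 7.9781)*sin(p)/(17.9776*cos(p)^4 + 22.048*cos(p)^3 + 18.8864*cos(p)^2 + 7.436*cos(p) + 2.0449)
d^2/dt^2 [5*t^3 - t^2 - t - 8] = 30*t - 2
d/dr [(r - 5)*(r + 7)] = 2*r + 2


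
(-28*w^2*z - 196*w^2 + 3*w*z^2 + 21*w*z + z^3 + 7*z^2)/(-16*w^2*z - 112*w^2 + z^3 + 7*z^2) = (7*w + z)/(4*w + z)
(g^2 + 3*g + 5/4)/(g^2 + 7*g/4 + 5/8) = 2*(2*g + 5)/(4*g + 5)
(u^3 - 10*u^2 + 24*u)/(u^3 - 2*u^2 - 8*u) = (u - 6)/(u + 2)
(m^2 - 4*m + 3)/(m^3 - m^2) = (m - 3)/m^2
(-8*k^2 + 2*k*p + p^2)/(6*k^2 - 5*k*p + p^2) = (4*k + p)/(-3*k + p)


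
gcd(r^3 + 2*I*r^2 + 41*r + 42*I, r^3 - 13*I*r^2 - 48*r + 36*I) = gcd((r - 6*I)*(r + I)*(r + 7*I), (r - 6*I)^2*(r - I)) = r - 6*I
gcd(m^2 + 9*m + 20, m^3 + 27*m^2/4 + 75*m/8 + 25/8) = m + 5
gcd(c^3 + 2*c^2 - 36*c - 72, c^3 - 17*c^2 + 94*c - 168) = c - 6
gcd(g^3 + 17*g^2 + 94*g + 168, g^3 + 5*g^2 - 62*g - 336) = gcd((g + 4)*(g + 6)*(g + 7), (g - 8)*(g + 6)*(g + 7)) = g^2 + 13*g + 42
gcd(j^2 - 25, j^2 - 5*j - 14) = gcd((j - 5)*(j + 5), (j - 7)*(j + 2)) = 1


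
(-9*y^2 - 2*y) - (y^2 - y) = -10*y^2 - y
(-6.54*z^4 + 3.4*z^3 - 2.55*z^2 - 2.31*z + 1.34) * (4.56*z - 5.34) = -29.8224*z^5 + 50.4276*z^4 - 29.784*z^3 + 3.0834*z^2 + 18.4458*z - 7.1556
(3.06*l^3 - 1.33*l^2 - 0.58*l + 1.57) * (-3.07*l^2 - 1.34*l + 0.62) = -9.3942*l^5 - 0.0173000000000005*l^4 + 5.46*l^3 - 4.8673*l^2 - 2.4634*l + 0.9734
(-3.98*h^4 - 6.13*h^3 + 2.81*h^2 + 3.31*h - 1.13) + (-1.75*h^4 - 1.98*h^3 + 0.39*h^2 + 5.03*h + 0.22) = -5.73*h^4 - 8.11*h^3 + 3.2*h^2 + 8.34*h - 0.91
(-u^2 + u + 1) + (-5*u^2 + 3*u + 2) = -6*u^2 + 4*u + 3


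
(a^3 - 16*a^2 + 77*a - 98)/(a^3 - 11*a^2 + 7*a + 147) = (a - 2)/(a + 3)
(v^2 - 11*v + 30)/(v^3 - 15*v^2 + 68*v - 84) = (v - 5)/(v^2 - 9*v + 14)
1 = 1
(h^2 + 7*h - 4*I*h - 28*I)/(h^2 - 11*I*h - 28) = (h + 7)/(h - 7*I)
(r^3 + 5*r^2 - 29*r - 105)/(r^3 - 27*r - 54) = (r^2 + 2*r - 35)/(r^2 - 3*r - 18)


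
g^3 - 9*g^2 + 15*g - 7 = (g - 7)*(g - 1)^2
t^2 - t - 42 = (t - 7)*(t + 6)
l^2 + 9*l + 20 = (l + 4)*(l + 5)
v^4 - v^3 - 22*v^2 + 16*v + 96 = (v - 4)*(v - 3)*(v + 2)*(v + 4)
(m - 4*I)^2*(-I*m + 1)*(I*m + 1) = m^4 - 8*I*m^3 - 15*m^2 - 8*I*m - 16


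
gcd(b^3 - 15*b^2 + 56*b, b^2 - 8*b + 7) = b - 7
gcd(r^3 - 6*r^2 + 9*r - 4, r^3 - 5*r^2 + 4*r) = r^2 - 5*r + 4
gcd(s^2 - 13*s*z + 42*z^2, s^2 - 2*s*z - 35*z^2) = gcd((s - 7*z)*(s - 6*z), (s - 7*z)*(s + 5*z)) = -s + 7*z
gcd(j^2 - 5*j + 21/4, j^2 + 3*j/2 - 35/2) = j - 7/2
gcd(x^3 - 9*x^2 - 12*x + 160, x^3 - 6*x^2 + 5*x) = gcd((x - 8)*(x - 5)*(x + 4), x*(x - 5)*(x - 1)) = x - 5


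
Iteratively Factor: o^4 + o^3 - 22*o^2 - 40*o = (o + 4)*(o^3 - 3*o^2 - 10*o) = (o - 5)*(o + 4)*(o^2 + 2*o) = o*(o - 5)*(o + 4)*(o + 2)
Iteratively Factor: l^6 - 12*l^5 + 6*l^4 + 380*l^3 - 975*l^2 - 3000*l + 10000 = (l - 5)*(l^5 - 7*l^4 - 29*l^3 + 235*l^2 + 200*l - 2000) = (l - 5)^2*(l^4 - 2*l^3 - 39*l^2 + 40*l + 400) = (l - 5)^3*(l^3 + 3*l^2 - 24*l - 80) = (l - 5)^4*(l^2 + 8*l + 16) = (l - 5)^4*(l + 4)*(l + 4)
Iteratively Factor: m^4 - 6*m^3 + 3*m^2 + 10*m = (m)*(m^3 - 6*m^2 + 3*m + 10) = m*(m - 2)*(m^2 - 4*m - 5) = m*(m - 2)*(m + 1)*(m - 5)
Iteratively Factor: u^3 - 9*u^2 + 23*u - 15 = (u - 3)*(u^2 - 6*u + 5) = (u - 5)*(u - 3)*(u - 1)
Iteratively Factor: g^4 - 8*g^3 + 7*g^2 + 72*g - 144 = (g - 4)*(g^3 - 4*g^2 - 9*g + 36) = (g - 4)^2*(g^2 - 9) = (g - 4)^2*(g - 3)*(g + 3)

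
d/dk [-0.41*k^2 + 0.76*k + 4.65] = 0.76 - 0.82*k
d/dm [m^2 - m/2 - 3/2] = 2*m - 1/2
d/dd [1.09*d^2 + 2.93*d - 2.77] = 2.18*d + 2.93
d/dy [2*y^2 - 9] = 4*y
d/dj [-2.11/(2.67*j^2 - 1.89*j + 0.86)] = (11.2674*j - 3.9879)/(2.67*j^2 - 1.89*j + 0.86)^2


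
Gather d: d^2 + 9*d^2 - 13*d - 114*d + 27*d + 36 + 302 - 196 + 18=10*d^2 - 100*d + 160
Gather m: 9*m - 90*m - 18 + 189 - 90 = 81 - 81*m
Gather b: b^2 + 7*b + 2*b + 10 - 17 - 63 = b^2 + 9*b - 70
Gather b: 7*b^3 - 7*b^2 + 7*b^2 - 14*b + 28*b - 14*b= 7*b^3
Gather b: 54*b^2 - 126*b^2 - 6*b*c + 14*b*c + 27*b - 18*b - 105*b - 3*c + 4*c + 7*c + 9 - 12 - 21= -72*b^2 + b*(8*c - 96) + 8*c - 24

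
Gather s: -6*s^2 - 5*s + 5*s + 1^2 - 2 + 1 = -6*s^2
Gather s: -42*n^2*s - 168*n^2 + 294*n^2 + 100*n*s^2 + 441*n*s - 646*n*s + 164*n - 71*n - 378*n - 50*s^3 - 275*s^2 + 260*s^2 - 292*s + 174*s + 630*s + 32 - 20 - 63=126*n^2 - 285*n - 50*s^3 + s^2*(100*n - 15) + s*(-42*n^2 - 205*n + 512) - 51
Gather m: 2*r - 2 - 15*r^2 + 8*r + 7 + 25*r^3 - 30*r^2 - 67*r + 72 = 25*r^3 - 45*r^2 - 57*r + 77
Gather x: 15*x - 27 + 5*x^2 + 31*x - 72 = 5*x^2 + 46*x - 99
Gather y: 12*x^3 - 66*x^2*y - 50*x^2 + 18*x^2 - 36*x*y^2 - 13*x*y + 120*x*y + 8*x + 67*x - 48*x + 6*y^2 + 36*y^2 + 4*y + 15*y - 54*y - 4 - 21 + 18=12*x^3 - 32*x^2 + 27*x + y^2*(42 - 36*x) + y*(-66*x^2 + 107*x - 35) - 7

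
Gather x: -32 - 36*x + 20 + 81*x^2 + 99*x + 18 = 81*x^2 + 63*x + 6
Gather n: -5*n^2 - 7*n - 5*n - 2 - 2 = -5*n^2 - 12*n - 4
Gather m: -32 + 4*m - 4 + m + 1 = 5*m - 35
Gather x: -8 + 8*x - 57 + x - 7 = 9*x - 72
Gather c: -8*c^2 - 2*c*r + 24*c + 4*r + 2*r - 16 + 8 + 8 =-8*c^2 + c*(24 - 2*r) + 6*r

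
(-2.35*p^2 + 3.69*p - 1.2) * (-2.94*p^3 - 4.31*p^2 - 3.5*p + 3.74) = 6.909*p^5 - 0.7201*p^4 - 4.1509*p^3 - 16.532*p^2 + 18.0006*p - 4.488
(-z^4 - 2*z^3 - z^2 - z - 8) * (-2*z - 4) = 2*z^5 + 8*z^4 + 10*z^3 + 6*z^2 + 20*z + 32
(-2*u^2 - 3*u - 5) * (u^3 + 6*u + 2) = -2*u^5 - 3*u^4 - 17*u^3 - 22*u^2 - 36*u - 10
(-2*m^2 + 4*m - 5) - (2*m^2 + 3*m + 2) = -4*m^2 + m - 7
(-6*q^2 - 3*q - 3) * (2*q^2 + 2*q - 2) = -12*q^4 - 18*q^3 + 6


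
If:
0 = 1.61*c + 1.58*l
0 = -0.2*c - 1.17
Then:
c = -5.85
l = 5.96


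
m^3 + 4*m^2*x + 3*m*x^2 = m*(m + x)*(m + 3*x)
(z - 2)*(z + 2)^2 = z^3 + 2*z^2 - 4*z - 8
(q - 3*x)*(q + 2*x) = q^2 - q*x - 6*x^2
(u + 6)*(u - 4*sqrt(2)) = u^2 - 4*sqrt(2)*u + 6*u - 24*sqrt(2)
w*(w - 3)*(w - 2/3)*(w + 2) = w^4 - 5*w^3/3 - 16*w^2/3 + 4*w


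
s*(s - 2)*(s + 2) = s^3 - 4*s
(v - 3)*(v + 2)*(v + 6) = v^3 + 5*v^2 - 12*v - 36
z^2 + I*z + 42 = (z - 6*I)*(z + 7*I)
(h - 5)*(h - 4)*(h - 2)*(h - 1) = h^4 - 12*h^3 + 49*h^2 - 78*h + 40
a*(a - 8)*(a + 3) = a^3 - 5*a^2 - 24*a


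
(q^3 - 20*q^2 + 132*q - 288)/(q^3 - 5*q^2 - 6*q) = (q^2 - 14*q + 48)/(q*(q + 1))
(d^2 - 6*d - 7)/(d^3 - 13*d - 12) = (d - 7)/(d^2 - d - 12)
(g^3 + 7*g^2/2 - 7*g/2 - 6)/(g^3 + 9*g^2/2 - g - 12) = (g + 1)/(g + 2)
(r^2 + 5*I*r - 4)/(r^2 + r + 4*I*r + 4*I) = (r + I)/(r + 1)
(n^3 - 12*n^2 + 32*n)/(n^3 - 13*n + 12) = n*(n^2 - 12*n + 32)/(n^3 - 13*n + 12)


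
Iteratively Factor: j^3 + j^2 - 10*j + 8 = (j + 4)*(j^2 - 3*j + 2) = (j - 2)*(j + 4)*(j - 1)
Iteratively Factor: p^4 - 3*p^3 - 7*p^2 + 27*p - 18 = (p + 3)*(p^3 - 6*p^2 + 11*p - 6) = (p - 1)*(p + 3)*(p^2 - 5*p + 6) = (p - 2)*(p - 1)*(p + 3)*(p - 3)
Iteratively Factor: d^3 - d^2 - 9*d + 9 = (d - 1)*(d^2 - 9) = (d - 1)*(d + 3)*(d - 3)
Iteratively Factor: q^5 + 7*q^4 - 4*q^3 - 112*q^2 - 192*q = (q + 4)*(q^4 + 3*q^3 - 16*q^2 - 48*q) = q*(q + 4)*(q^3 + 3*q^2 - 16*q - 48) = q*(q + 4)^2*(q^2 - q - 12) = q*(q + 3)*(q + 4)^2*(q - 4)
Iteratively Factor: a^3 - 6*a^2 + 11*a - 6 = (a - 3)*(a^2 - 3*a + 2) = (a - 3)*(a - 2)*(a - 1)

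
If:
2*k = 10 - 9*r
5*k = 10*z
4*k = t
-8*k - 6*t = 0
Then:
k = 0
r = 10/9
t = 0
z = 0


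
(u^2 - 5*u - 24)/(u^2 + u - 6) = (u - 8)/(u - 2)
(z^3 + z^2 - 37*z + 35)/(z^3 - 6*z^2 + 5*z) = (z + 7)/z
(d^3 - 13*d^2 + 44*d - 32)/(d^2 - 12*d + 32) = d - 1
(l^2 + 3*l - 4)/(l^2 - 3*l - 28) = (l - 1)/(l - 7)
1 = 1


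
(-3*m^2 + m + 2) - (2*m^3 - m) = -2*m^3 - 3*m^2 + 2*m + 2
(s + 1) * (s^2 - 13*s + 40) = s^3 - 12*s^2 + 27*s + 40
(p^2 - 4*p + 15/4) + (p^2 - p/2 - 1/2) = 2*p^2 - 9*p/2 + 13/4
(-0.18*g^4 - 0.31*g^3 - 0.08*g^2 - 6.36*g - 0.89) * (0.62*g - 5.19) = -0.1116*g^5 + 0.742*g^4 + 1.5593*g^3 - 3.528*g^2 + 32.4566*g + 4.6191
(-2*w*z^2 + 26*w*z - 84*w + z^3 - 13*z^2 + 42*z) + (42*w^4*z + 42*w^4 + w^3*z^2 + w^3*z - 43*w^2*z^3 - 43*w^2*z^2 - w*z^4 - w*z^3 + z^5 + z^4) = 42*w^4*z + 42*w^4 + w^3*z^2 + w^3*z - 43*w^2*z^3 - 43*w^2*z^2 - w*z^4 - w*z^3 - 2*w*z^2 + 26*w*z - 84*w + z^5 + z^4 + z^3 - 13*z^2 + 42*z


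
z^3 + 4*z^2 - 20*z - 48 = (z - 4)*(z + 2)*(z + 6)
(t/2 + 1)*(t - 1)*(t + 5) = t^3/2 + 3*t^2 + 3*t/2 - 5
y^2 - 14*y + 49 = (y - 7)^2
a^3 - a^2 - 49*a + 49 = (a - 7)*(a - 1)*(a + 7)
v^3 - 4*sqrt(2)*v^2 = v^2*(v - 4*sqrt(2))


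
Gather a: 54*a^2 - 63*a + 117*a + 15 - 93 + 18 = 54*a^2 + 54*a - 60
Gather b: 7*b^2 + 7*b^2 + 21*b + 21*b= 14*b^2 + 42*b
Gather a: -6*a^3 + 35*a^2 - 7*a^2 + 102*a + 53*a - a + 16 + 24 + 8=-6*a^3 + 28*a^2 + 154*a + 48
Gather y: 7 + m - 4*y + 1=m - 4*y + 8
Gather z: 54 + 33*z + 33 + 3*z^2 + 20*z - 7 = 3*z^2 + 53*z + 80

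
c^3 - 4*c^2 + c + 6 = (c - 3)*(c - 2)*(c + 1)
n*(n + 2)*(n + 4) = n^3 + 6*n^2 + 8*n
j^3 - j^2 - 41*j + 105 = (j - 5)*(j - 3)*(j + 7)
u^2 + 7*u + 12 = (u + 3)*(u + 4)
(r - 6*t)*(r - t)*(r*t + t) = r^3*t - 7*r^2*t^2 + r^2*t + 6*r*t^3 - 7*r*t^2 + 6*t^3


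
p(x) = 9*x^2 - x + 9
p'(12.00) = 215.00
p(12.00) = 1293.00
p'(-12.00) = -217.00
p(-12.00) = 1317.00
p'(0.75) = 12.50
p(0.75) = 13.31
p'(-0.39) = -8.02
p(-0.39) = 10.76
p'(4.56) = 81.08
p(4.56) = 191.58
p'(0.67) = 11.06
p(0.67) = 12.37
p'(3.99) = 70.82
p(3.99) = 148.29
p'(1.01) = 17.18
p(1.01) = 17.17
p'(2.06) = 36.08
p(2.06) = 45.13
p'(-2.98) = -54.64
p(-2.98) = 91.90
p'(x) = 18*x - 1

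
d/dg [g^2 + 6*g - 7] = 2*g + 6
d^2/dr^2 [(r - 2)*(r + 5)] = 2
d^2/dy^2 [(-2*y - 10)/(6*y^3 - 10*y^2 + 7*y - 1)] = 4*(-(y + 5)*(18*y^2 - 20*y + 7)^2 + (18*y^2 - 20*y + 2*(y + 5)*(9*y - 5) + 7)*(6*y^3 - 10*y^2 + 7*y - 1))/(6*y^3 - 10*y^2 + 7*y - 1)^3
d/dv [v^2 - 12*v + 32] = 2*v - 12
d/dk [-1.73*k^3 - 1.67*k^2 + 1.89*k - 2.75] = -5.19*k^2 - 3.34*k + 1.89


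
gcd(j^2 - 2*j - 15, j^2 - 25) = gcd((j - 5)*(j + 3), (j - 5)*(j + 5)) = j - 5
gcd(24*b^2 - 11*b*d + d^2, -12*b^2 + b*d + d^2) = 3*b - d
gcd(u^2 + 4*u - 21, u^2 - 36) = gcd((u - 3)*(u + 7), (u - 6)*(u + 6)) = 1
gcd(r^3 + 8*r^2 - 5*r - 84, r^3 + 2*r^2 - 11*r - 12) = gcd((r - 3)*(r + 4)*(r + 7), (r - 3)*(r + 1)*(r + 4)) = r^2 + r - 12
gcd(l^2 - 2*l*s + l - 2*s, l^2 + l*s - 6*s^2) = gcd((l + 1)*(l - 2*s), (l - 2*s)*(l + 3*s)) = -l + 2*s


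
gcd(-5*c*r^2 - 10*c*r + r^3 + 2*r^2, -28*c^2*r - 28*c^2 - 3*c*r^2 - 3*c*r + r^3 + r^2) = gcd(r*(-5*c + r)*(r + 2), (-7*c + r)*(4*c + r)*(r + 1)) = 1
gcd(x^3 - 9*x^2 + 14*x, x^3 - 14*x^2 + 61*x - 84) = x - 7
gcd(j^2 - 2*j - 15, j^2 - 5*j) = j - 5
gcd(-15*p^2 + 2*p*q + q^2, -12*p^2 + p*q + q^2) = 3*p - q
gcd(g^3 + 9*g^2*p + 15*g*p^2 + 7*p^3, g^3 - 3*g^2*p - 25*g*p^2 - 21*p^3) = g + p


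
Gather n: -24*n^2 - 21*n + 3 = -24*n^2 - 21*n + 3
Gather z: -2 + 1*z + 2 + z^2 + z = z^2 + 2*z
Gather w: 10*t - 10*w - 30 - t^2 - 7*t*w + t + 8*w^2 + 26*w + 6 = -t^2 + 11*t + 8*w^2 + w*(16 - 7*t) - 24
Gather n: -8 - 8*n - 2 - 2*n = -10*n - 10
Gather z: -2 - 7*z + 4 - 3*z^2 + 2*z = -3*z^2 - 5*z + 2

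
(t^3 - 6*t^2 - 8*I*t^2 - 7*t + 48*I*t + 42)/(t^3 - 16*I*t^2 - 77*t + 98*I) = (t^2 - t*(6 + I) + 6*I)/(t^2 - 9*I*t - 14)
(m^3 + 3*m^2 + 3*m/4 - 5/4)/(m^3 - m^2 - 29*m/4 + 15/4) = (m + 1)/(m - 3)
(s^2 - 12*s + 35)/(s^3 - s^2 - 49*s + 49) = (s - 5)/(s^2 + 6*s - 7)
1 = 1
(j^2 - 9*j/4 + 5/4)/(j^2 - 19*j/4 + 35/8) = 2*(j - 1)/(2*j - 7)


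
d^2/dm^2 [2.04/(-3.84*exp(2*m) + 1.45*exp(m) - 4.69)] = (-2.04*(7.68*exp(m) - 1.45)*(15.36*exp(m) - 2.9)*exp(m) + (31.3344*exp(m) - 2.958)*(3.84*exp(2*m) - 1.45*exp(m) + 4.69))*exp(m)/(3.84*exp(2*m) - 1.45*exp(m) + 4.69)^3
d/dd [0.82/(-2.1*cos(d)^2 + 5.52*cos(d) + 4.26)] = (4.5264 - 3.444*cos(d))*sin(d)/(-2.1*cos(d)^2 + 5.52*cos(d) + 4.26)^2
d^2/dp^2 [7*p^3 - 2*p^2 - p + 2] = 42*p - 4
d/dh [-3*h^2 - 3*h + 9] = -6*h - 3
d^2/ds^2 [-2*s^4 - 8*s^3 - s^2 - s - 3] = -24*s^2 - 48*s - 2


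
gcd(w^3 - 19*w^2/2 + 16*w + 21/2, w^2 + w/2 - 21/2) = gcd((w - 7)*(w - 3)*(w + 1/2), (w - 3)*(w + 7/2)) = w - 3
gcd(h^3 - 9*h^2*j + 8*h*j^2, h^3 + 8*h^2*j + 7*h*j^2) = h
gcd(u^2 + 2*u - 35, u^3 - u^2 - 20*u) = u - 5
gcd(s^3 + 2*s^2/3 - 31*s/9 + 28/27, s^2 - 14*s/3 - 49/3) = s + 7/3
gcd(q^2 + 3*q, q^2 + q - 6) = q + 3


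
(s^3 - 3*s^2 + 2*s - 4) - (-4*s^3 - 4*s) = 5*s^3 - 3*s^2 + 6*s - 4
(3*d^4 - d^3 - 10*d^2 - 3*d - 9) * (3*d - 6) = 9*d^5 - 21*d^4 - 24*d^3 + 51*d^2 - 9*d + 54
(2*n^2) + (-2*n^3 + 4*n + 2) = -2*n^3 + 2*n^2 + 4*n + 2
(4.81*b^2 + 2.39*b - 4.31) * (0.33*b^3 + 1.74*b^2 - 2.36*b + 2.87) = 1.5873*b^5 + 9.1581*b^4 - 8.6153*b^3 + 0.664899999999999*b^2 + 17.0309*b - 12.3697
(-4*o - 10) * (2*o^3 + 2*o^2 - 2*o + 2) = -8*o^4 - 28*o^3 - 12*o^2 + 12*o - 20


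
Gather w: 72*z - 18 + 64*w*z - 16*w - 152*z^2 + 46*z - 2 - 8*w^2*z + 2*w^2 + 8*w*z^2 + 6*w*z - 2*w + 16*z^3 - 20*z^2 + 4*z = w^2*(2 - 8*z) + w*(8*z^2 + 70*z - 18) + 16*z^3 - 172*z^2 + 122*z - 20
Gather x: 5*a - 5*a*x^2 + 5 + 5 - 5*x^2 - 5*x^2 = 5*a + x^2*(-5*a - 10) + 10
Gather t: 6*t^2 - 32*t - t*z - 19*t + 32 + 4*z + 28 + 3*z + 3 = 6*t^2 + t*(-z - 51) + 7*z + 63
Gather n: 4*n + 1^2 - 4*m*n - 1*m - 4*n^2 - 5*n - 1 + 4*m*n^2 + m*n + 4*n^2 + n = 4*m*n^2 - 3*m*n - m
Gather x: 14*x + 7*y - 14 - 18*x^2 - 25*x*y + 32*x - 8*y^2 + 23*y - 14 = -18*x^2 + x*(46 - 25*y) - 8*y^2 + 30*y - 28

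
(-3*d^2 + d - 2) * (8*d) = -24*d^3 + 8*d^2 - 16*d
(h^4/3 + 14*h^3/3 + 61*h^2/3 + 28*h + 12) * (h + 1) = h^5/3 + 5*h^4 + 25*h^3 + 145*h^2/3 + 40*h + 12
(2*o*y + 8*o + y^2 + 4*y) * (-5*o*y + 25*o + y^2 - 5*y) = -10*o^2*y^2 + 10*o^2*y + 200*o^2 - 3*o*y^3 + 3*o*y^2 + 60*o*y + y^4 - y^3 - 20*y^2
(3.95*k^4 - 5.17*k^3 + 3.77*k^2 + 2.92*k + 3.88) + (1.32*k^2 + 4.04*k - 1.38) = 3.95*k^4 - 5.17*k^3 + 5.09*k^2 + 6.96*k + 2.5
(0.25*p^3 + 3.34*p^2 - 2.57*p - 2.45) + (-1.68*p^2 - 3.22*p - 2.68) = 0.25*p^3 + 1.66*p^2 - 5.79*p - 5.13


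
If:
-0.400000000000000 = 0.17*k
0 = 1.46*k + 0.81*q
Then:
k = -2.35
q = 4.24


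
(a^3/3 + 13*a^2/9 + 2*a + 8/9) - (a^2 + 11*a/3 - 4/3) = a^3/3 + 4*a^2/9 - 5*a/3 + 20/9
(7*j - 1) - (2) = 7*j - 3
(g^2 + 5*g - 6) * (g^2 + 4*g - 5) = g^4 + 9*g^3 + 9*g^2 - 49*g + 30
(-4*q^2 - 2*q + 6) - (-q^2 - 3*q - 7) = -3*q^2 + q + 13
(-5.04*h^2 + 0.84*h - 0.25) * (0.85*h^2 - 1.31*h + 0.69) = -4.284*h^4 + 7.3164*h^3 - 4.7905*h^2 + 0.9071*h - 0.1725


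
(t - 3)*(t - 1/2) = t^2 - 7*t/2 + 3/2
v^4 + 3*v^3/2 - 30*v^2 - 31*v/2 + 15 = (v - 5)*(v - 1/2)*(v + 1)*(v + 6)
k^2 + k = k*(k + 1)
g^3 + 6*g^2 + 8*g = g*(g + 2)*(g + 4)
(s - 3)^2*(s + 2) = s^3 - 4*s^2 - 3*s + 18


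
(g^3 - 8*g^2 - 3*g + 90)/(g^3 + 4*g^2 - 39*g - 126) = (g - 5)/(g + 7)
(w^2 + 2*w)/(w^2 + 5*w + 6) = w/(w + 3)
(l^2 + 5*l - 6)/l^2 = 1 + 5/l - 6/l^2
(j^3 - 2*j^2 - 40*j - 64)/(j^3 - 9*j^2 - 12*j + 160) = (j + 2)/(j - 5)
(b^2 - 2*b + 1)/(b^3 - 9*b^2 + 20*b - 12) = (b - 1)/(b^2 - 8*b + 12)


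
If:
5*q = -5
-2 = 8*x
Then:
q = -1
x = -1/4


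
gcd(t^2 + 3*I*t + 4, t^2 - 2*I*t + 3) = 1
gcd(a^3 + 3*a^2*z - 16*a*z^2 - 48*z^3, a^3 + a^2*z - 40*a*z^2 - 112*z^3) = a + 4*z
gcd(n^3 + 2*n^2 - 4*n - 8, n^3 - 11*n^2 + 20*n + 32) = 1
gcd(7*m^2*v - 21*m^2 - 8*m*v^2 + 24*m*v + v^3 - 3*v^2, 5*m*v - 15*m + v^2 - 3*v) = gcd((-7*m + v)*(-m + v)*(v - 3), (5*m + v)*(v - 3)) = v - 3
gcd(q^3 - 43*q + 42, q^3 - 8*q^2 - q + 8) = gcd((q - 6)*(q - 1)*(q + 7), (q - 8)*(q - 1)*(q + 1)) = q - 1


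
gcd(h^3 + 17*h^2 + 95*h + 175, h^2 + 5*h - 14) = h + 7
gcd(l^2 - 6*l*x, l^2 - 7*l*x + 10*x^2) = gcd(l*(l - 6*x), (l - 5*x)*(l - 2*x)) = 1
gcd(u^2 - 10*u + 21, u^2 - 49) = u - 7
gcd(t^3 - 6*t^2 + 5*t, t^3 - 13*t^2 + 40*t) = t^2 - 5*t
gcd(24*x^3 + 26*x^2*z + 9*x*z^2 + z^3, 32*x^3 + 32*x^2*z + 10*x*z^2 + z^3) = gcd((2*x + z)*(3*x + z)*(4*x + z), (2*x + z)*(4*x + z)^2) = 8*x^2 + 6*x*z + z^2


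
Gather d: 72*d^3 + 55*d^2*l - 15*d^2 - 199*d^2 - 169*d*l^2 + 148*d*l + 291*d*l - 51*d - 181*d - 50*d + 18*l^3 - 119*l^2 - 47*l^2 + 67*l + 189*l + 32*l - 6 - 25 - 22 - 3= 72*d^3 + d^2*(55*l - 214) + d*(-169*l^2 + 439*l - 282) + 18*l^3 - 166*l^2 + 288*l - 56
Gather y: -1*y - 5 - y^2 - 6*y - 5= -y^2 - 7*y - 10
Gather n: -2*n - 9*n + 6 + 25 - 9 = 22 - 11*n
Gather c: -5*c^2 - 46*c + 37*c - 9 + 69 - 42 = -5*c^2 - 9*c + 18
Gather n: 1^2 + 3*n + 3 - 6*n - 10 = -3*n - 6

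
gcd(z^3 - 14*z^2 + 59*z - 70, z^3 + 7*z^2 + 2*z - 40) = z - 2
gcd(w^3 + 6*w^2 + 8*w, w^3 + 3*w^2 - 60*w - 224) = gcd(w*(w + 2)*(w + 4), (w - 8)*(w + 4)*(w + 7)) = w + 4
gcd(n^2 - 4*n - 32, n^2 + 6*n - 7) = 1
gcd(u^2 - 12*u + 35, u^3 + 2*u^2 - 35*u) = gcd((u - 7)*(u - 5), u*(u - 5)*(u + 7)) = u - 5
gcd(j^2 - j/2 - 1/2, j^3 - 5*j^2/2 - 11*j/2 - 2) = j + 1/2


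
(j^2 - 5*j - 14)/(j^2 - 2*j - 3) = (-j^2 + 5*j + 14)/(-j^2 + 2*j + 3)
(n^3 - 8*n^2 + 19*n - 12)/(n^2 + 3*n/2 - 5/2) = 2*(n^2 - 7*n + 12)/(2*n + 5)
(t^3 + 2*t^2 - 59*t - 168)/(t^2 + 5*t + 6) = (t^2 - t - 56)/(t + 2)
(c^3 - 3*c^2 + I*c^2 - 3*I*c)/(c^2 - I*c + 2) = c*(c - 3)/(c - 2*I)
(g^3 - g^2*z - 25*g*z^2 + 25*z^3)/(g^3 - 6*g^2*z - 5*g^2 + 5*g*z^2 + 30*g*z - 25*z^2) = (g + 5*z)/(g - 5)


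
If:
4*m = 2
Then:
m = 1/2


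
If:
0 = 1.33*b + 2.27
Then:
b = -1.71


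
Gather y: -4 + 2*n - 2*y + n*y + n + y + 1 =3*n + y*(n - 1) - 3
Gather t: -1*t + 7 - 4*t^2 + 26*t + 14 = -4*t^2 + 25*t + 21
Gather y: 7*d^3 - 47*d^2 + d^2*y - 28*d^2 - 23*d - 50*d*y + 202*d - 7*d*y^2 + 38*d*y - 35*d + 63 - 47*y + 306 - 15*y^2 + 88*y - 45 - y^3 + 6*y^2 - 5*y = 7*d^3 - 75*d^2 + 144*d - y^3 + y^2*(-7*d - 9) + y*(d^2 - 12*d + 36) + 324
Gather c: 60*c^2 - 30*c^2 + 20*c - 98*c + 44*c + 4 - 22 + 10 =30*c^2 - 34*c - 8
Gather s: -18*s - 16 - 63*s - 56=-81*s - 72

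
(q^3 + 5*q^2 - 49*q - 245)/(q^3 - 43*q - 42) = (q^2 + 12*q + 35)/(q^2 + 7*q + 6)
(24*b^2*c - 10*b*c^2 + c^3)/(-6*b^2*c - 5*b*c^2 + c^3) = (-4*b + c)/(b + c)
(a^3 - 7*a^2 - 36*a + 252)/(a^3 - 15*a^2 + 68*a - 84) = (a + 6)/(a - 2)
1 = 1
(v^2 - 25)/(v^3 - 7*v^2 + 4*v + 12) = (v^2 - 25)/(v^3 - 7*v^2 + 4*v + 12)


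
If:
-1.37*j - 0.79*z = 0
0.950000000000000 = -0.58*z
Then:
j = 0.94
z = -1.64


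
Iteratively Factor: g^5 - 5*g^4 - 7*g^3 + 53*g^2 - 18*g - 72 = (g - 3)*(g^4 - 2*g^3 - 13*g^2 + 14*g + 24) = (g - 3)*(g - 2)*(g^3 - 13*g - 12) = (g - 3)*(g - 2)*(g + 3)*(g^2 - 3*g - 4) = (g - 3)*(g - 2)*(g + 1)*(g + 3)*(g - 4)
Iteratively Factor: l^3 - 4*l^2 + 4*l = (l - 2)*(l^2 - 2*l) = l*(l - 2)*(l - 2)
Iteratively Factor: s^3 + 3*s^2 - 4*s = (s)*(s^2 + 3*s - 4) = s*(s - 1)*(s + 4)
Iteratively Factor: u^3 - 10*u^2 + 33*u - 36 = (u - 4)*(u^2 - 6*u + 9) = (u - 4)*(u - 3)*(u - 3)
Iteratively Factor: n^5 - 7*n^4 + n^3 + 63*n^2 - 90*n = (n - 3)*(n^4 - 4*n^3 - 11*n^2 + 30*n) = (n - 5)*(n - 3)*(n^3 + n^2 - 6*n) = (n - 5)*(n - 3)*(n - 2)*(n^2 + 3*n) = (n - 5)*(n - 3)*(n - 2)*(n + 3)*(n)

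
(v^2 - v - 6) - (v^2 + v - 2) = -2*v - 4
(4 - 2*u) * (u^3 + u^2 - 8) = -2*u^4 + 2*u^3 + 4*u^2 + 16*u - 32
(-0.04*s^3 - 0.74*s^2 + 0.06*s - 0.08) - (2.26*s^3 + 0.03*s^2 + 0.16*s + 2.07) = -2.3*s^3 - 0.77*s^2 - 0.1*s - 2.15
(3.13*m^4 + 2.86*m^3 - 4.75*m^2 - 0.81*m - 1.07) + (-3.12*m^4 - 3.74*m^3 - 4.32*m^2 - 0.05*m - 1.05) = 0.00999999999999979*m^4 - 0.88*m^3 - 9.07*m^2 - 0.86*m - 2.12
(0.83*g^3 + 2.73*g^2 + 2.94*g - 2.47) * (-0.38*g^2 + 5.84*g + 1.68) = -0.3154*g^5 + 3.8098*g^4 + 16.2204*g^3 + 22.6946*g^2 - 9.4856*g - 4.1496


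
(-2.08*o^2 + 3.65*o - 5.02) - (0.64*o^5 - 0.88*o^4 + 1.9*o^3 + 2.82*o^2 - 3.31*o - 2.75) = -0.64*o^5 + 0.88*o^4 - 1.9*o^3 - 4.9*o^2 + 6.96*o - 2.27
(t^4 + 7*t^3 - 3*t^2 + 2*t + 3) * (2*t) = 2*t^5 + 14*t^4 - 6*t^3 + 4*t^2 + 6*t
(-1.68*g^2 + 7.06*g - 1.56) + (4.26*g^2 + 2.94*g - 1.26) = 2.58*g^2 + 10.0*g - 2.82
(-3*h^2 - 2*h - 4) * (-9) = 27*h^2 + 18*h + 36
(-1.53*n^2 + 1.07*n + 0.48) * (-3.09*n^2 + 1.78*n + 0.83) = 4.7277*n^4 - 6.0297*n^3 - 0.8485*n^2 + 1.7425*n + 0.3984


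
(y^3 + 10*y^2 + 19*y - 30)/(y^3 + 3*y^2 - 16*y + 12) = (y + 5)/(y - 2)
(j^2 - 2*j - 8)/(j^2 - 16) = (j + 2)/(j + 4)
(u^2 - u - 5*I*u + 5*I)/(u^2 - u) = (u - 5*I)/u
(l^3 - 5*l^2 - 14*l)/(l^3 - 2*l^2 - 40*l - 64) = l*(l - 7)/(l^2 - 4*l - 32)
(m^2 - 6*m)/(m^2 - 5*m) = (m - 6)/(m - 5)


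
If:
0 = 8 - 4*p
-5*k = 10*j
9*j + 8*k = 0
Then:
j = 0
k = 0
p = 2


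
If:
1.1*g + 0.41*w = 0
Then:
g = -0.372727272727273*w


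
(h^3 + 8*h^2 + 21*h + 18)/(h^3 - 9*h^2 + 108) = (h^2 + 5*h + 6)/(h^2 - 12*h + 36)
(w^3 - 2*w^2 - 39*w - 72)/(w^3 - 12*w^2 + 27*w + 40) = (w^2 + 6*w + 9)/(w^2 - 4*w - 5)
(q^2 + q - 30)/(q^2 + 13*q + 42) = (q - 5)/(q + 7)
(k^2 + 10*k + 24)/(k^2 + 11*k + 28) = (k + 6)/(k + 7)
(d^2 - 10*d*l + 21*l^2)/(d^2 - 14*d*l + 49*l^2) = (d - 3*l)/(d - 7*l)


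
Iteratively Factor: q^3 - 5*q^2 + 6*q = (q - 3)*(q^2 - 2*q) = q*(q - 3)*(q - 2)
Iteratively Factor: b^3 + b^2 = (b)*(b^2 + b) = b*(b + 1)*(b)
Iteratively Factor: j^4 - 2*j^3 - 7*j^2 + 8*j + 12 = (j + 1)*(j^3 - 3*j^2 - 4*j + 12) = (j - 2)*(j + 1)*(j^2 - j - 6) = (j - 3)*(j - 2)*(j + 1)*(j + 2)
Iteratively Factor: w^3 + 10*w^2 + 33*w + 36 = (w + 3)*(w^2 + 7*w + 12) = (w + 3)*(w + 4)*(w + 3)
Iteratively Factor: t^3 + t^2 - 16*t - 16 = (t + 4)*(t^2 - 3*t - 4) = (t - 4)*(t + 4)*(t + 1)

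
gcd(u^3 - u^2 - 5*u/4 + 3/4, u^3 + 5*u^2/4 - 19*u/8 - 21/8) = u^2 - u/2 - 3/2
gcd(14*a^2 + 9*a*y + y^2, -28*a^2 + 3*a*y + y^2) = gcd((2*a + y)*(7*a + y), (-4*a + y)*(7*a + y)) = 7*a + y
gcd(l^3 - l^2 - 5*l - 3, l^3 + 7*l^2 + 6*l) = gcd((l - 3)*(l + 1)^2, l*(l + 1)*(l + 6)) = l + 1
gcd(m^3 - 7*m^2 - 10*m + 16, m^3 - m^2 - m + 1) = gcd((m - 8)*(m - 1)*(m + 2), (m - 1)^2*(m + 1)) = m - 1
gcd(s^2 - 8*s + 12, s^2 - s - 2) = s - 2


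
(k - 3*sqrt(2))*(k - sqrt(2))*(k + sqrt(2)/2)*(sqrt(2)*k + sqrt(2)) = sqrt(2)*k^4 - 7*k^3 + sqrt(2)*k^3 - 7*k^2 + 2*sqrt(2)*k^2 + 2*sqrt(2)*k + 6*k + 6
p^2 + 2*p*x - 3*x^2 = (p - x)*(p + 3*x)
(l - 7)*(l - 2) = l^2 - 9*l + 14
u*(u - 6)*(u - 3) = u^3 - 9*u^2 + 18*u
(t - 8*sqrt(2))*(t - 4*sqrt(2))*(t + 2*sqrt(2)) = t^3 - 10*sqrt(2)*t^2 + 16*t + 128*sqrt(2)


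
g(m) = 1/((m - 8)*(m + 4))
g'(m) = -1/((m - 8)*(m + 4)^2) - 1/((m - 8)^2*(m + 4)) = 2*(2 - m)/(m^4 - 8*m^3 - 48*m^2 + 256*m + 1024)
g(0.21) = -0.03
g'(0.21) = 0.00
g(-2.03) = -0.05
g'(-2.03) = 0.02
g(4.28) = -0.03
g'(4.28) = -0.00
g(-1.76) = -0.05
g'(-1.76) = 0.02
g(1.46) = -0.03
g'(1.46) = 0.00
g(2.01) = -0.03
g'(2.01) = -0.00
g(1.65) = -0.03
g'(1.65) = 0.00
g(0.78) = -0.03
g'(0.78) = 0.00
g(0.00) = -0.03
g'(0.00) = 0.00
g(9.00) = 0.08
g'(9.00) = -0.08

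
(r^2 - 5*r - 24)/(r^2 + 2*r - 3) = (r - 8)/(r - 1)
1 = 1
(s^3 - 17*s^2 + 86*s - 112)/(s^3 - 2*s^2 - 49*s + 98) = (s - 8)/(s + 7)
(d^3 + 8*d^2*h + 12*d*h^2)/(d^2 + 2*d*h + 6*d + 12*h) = d*(d + 6*h)/(d + 6)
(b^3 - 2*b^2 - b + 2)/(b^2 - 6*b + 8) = (b^2 - 1)/(b - 4)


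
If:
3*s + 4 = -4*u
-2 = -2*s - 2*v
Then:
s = 1 - v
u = 3*v/4 - 7/4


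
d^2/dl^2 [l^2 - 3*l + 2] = 2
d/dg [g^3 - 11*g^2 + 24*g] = 3*g^2 - 22*g + 24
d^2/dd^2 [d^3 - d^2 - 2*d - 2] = 6*d - 2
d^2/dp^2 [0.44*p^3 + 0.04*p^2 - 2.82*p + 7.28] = 2.64*p + 0.08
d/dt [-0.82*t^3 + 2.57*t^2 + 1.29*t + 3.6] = -2.46*t^2 + 5.14*t + 1.29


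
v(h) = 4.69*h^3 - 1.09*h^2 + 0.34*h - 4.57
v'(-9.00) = 1159.63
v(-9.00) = -3514.93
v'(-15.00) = 3198.79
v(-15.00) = -16083.67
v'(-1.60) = 39.85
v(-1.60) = -27.11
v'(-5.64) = 460.20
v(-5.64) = -882.57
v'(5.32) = 386.96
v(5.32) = 672.56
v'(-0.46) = 4.32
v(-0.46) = -5.41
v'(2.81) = 105.31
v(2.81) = 91.84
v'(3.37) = 152.78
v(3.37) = 163.70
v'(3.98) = 214.54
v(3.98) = 275.20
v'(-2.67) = 106.46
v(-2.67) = -102.52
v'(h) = 14.07*h^2 - 2.18*h + 0.34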